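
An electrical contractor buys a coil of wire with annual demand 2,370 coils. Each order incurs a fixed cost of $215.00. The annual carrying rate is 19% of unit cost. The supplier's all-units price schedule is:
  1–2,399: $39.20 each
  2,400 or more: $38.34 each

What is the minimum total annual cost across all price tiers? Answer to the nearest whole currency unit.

Holding cost per unit per year at price C is H = 0.19·C.
For each price level, check whether its EOQ is feasible; otherwise the best quantity at that price is the breakpoint.
EOQ at $39.20 = 369.9 (feasible in tier 1): TC = 2,370×$39.20 + (2,370/369.9)×215 + (369.9/2)×0.19×$39.20 = $95,659.04.
EOQ at $38.34 = 374.0 < 2400, so use break Q=2400: TC = 2,370×$38.34 + (2,370/2400.0)×215 + (2400.0/2)×0.19×$38.34 = $99,819.63.
Lowest total cost among the candidates is at Q = 369.9.

TC* ≈ $95,659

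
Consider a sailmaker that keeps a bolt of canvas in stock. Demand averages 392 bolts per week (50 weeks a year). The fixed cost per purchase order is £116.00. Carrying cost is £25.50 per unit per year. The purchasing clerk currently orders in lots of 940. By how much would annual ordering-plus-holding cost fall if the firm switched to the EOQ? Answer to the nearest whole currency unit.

Annual demand D = 392 × 50 = 19,600.
EOQ = √(2DS/H) = √(2 × 19,600 × 116 / 25.5) ≈ 422.28.
Cost at Q* = (D/Q*)S + (Q*/2)H = √(2DSH) ≈ £10,768.18.
Cost at Q = 940: (19,600/940)×116 + (940/2)×25.5 = £2,418.72 + £11,985.00 = £14,403.72.
Excess = £14,403.72 − £10,768.18 = £3,635.55.

Extra cost ≈ £3,636 per year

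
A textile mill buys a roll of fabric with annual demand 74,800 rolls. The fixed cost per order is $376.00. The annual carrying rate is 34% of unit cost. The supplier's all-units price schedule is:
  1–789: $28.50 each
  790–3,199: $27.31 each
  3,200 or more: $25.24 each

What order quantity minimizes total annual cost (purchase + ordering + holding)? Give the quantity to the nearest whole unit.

Holding cost per unit per year at price C is H = 0.34·C.
Evaluate total cost at each tier's feasible EOQ or, if the EOQ is below the tier, at the tier's minimum quantity.
Tier 1 ($28.50): EOQ = 2409.3 exceeds tier's upper bound 789, so this tier is dominated.
EOQ at $27.31 = 2461.3 (feasible in tier 2): TC = 74,800×$27.31 + (74,800/2461.3)×376 + (2461.3/2)×0.34×$27.31 = $2,065,641.88.
EOQ at $25.24 = 2560.2 < 3200, so use break Q=3200: TC = 74,800×$25.24 + (74,800/3200.0)×376 + (3200.0/2)×0.34×$25.24 = $1,910,471.56.
Lowest total cost is $1,910,471.56 at Q = 3200.0.

Q* ≈ 3,200 rolls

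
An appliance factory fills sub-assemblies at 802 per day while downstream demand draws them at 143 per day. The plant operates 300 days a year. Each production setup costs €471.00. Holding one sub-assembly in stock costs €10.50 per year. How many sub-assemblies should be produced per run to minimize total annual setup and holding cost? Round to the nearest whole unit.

Q* ≈ 2,164 sub-assemblies

Annual demand D = 143 × 300 = 42,900.
Production build-up factor (1 − d/p) = 1 − 143/802 = 0.8217.
Q* = √(2DS / (H(1 − d/p))) = √(2 × 42,900 × 471 / (10.5 × 0.8217)).
= √(40,411,800 / 8.6278) ≈ 2164.233.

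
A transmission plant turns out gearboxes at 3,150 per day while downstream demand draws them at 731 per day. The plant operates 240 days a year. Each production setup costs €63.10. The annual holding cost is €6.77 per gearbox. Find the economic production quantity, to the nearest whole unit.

Q* ≈ 2,064 gearboxes

Annual demand D = 731 × 240 = 175,440.
Production build-up factor (1 − d/p) = 1 − 731/3,150 = 0.7679.
Q* = √(2DS / (H(1 − d/p))) = √(2 × 175,440 × 63.1 / (6.77 × 0.7679)).
= √(22,140,528 / 5.1989) ≈ 2063.655.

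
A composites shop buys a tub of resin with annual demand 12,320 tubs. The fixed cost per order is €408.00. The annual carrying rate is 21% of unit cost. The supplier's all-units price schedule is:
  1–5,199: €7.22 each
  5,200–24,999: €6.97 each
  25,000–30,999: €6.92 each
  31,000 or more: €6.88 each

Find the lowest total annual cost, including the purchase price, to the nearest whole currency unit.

TC* ≈ €90,643

Holding cost per unit per year at price C is H = 0.21·C.
Candidates are each tier's EOQ (if it falls in that tier) and each price-break quantity.
EOQ at €7.22 = 2575.0 (feasible in tier 1): TC = 12,320×€7.22 + (12,320/2575.0)×408 + (2575.0/2)×0.21×€7.22 = €92,854.57.
EOQ at €6.97 = 2620.7 < 5200, so use break Q=5200: TC = 12,320×€6.97 + (12,320/5200.0)×408 + (5200.0/2)×0.21×€6.97 = €90,642.67.
EOQ at €6.92 = 2630.2 < 25000, so use break Q=25000: TC = 12,320×€6.92 + (12,320/25000.0)×408 + (25000.0/2)×0.21×€6.92 = €103,620.46.
EOQ at €6.88 = 2637.8 < 31000, so use break Q=31000: TC = 12,320×€6.88 + (12,320/31000.0)×408 + (31000.0/2)×0.21×€6.88 = €107,318.15.
Lowest total cost among the candidates is at Q = 5200.0.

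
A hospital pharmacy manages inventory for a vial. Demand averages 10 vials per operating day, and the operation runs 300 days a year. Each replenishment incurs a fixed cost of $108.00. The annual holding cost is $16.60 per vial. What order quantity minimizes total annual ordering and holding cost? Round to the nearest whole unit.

Q* ≈ 198 vials

Annual demand D = 10 × 300 = 3,000.
EOQ = √(2DS / H) = √(2 × 3,000 × 108 / 16.6).
= √(648,000 / 16.6) = √39,036.1446 ≈ 197.576.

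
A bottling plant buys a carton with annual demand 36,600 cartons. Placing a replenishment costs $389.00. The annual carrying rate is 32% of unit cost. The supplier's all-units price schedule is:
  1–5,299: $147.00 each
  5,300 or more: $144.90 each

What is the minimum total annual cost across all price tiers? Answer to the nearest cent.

TC* ≈ $5,416,798.56

Holding cost per unit per year at price C is H = 0.32·C.
Evaluate total cost at each tier's feasible EOQ or, if the EOQ is below the tier, at the tier's minimum quantity.
EOQ at $147.00 = 778.0 (feasible in tier 1): TC = 36,600×$147.00 + (36,600/778.0)×389 + (778.0/2)×0.32×$147.00 = $5,416,798.56.
EOQ at $144.90 = 783.6 < 5300, so use break Q=5300: TC = 36,600×$144.90 + (36,600/5300.0)×389 + (5300.0/2)×0.32×$144.90 = $5,428,901.50.
Lowest total cost among the candidates is at Q = 778.0.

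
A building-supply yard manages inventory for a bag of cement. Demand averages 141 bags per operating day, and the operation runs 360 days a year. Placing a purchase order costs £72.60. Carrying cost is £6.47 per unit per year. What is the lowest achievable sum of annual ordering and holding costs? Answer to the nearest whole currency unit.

Annual demand D = 141 × 360 = 50,760.
Q* = √(2DS/H) = √(2 × 50,760 × 72.6 / 6.47) ≈ 1067.31.
At Q*, ordering cost (D/Q*)S equals holding cost (Q*/2)H, each = √(DSH/2).
Minimum total = √(2DSH) = √(2 × 50,760 × 72.6 × 6.47) ≈ 6905.518.

TC* ≈ £6,906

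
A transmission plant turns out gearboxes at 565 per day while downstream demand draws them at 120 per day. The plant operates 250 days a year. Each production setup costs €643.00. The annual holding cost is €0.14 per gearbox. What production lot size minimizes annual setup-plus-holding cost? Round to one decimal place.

Annual demand D = 120 × 250 = 30,000.
Production build-up factor (1 − d/p) = 1 − 120/565 = 0.7876.
Q* = √(2DS / (H(1 − d/p))) = √(2 × 30,000 × 643 / (0.14 × 0.7876)).
= √(38,580,000 / 0.1103) ≈ 18705.155.

Q* ≈ 18,705.2 gearboxes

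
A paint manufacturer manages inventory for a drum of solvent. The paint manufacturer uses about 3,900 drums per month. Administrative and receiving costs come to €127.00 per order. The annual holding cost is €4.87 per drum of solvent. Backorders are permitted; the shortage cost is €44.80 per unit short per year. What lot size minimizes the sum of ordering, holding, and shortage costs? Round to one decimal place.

Q* ≈ 1,645.1 drums

Annual demand D = 3,900 × 12 = 46,800.
With planned backorders, Q* = √(2DS/H) · √((H+B)/B).
√(2DS/H) = √(2 × 46,800 × 127 / 4.87) = 1562.339.
√((H+B)/B) = √((4.87+44.8)/44.8) = 1.0530.
Q* ≈ 1645.066.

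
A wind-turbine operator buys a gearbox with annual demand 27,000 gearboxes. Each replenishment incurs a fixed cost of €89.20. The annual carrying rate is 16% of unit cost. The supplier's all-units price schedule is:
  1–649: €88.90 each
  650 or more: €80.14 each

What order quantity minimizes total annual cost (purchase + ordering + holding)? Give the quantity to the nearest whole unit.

Holding cost per unit per year at price C is H = 0.16·C.
For each price level, check whether its EOQ is feasible; otherwise the best quantity at that price is the breakpoint.
EOQ at €88.90 = 581.9 (feasible in tier 1): TC = 27,000×€88.90 + (27,000/581.9)×89.2 + (581.9/2)×0.16×€88.90 = €2,408,577.33.
EOQ at €80.14 = 612.9 < 650, so use break Q=650: TC = 27,000×€80.14 + (27,000/650.0)×89.2 + (650.0/2)×0.16×€80.14 = €2,171,652.51.
Lowest total cost is €2,171,652.51 at Q = 650.0.

Q* ≈ 650 gearboxes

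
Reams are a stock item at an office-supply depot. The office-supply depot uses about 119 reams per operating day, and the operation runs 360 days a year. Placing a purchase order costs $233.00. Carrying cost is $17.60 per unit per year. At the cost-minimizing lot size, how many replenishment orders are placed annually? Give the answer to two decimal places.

Annual demand D = 119 × 360 = 42,840.
EOQ = √(2DS/H) = √(2 × 42,840 × 233 / 17.6) ≈ 1065.03.
Orders per year = D / Q* = 42,840 / 1065.03 ≈ 40.224.

N ≈ 40.22 orders per year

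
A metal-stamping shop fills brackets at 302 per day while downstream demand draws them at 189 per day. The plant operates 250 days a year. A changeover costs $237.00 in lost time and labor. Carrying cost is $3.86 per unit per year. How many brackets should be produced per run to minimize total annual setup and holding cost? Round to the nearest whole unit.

Annual demand D = 189 × 250 = 47,250.
Production build-up factor (1 − d/p) = 1 − 189/302 = 0.3742.
Q* = √(2DS / (H(1 − d/p))) = √(2 × 47,250 × 237 / (3.86 × 0.3742)).
= √(22,396,500 / 1.4443) ≈ 3937.864.

Q* ≈ 3,938 brackets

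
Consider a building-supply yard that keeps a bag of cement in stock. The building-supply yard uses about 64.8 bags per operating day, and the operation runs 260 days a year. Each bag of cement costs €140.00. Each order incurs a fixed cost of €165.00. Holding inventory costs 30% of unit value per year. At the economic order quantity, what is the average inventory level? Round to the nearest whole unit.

Annual demand D = 64.8 × 260 = 16,848.
Holding cost H = 0.30 × €140.00 = €42.0000 per unit per year.
The optimal lot size = √(2DS/H) = √(2 × 16,848 × 165 / 42) ≈ 363.84.
Average inventory = Q*/2 ≈ 363.84 / 2 = 181.918.

Average inventory ≈ 182 bags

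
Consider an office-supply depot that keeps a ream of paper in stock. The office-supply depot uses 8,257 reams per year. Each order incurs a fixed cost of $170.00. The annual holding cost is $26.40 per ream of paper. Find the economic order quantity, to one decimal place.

EOQ = √(2DS / H) = √(2 × 8,257 × 170 / 26.4).
= √(2,807,380 / 26.4) = √106,340.1515 ≈ 326.098.

Q* ≈ 326.1 reams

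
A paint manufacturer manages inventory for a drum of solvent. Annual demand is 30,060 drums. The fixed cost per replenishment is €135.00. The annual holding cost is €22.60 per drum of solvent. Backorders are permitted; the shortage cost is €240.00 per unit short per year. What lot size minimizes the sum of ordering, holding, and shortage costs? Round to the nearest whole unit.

Q* ≈ 627 drums

With planned backorders, Q* = √(2DS/H) · √((H+B)/B).
√(2DS/H) = √(2 × 30,060 × 135 / 22.6) = 599.269.
√((H+B)/B) = √((22.6+240)/240) = 1.0460.
Q* ≈ 626.850.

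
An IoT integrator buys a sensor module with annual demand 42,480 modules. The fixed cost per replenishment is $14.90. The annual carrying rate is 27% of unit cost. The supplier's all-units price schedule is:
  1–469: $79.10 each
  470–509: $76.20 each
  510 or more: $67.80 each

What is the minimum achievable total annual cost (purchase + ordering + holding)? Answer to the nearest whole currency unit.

Holding cost per unit per year at price C is H = 0.27·C.
Candidates are each tier's EOQ (if it falls in that tier) and each price-break quantity.
EOQ at $79.10 = 243.5 (feasible in tier 1): TC = 42,480×$79.10 + (42,480/243.5)×14.9 + (243.5/2)×0.27×$79.10 = $3,365,367.61.
EOQ at $76.20 = 248.1 < 470, so use break Q=470: TC = 42,480×$76.20 + (42,480/470.0)×14.9 + (470.0/2)×0.27×$76.20 = $3,243,157.60.
EOQ at $67.80 = 263.0 < 510, so use break Q=510: TC = 42,480×$67.80 + (42,480/510.0)×14.9 + (510.0/2)×0.27×$67.80 = $2,886,053.11.
Lowest total cost among the candidates is at Q = 510.0.

TC* ≈ $2,886,053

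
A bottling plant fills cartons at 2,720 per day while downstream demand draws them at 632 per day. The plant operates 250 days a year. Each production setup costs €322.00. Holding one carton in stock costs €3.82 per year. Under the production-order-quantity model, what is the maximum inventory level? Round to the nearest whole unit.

Annual demand D = 632 × 250 = 158,000.
Production build-up factor (1 − d/p) = 1 − 632/2,720 = 0.7676.
Q* = √(2DS / (H(1 − d/p))) = √(2 × 158,000 × 322 / (3.82 × 0.7676)).
= √(101,752,000 / 2.9324) ≈ 5890.593.
Maximum inventory = Q*(1 − d/p) = 5890.593 × 0.7676 ≈ 4521.896.

I_max ≈ 4,522 cartons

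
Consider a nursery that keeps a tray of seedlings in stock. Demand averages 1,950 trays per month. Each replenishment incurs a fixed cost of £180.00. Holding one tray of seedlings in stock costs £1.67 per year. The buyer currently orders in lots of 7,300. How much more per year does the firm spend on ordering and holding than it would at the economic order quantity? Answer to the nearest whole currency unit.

Annual demand D = 1,950 × 12 = 23,400.
EOQ = √(2DS/H) = √(2 × 23,400 × 180 / 1.67) ≈ 2245.95.
Cost at Q* = (D/Q*)S + (Q*/2)H = √(2DSH) ≈ £3,750.74.
Cost at Q = 7,300: (23,400/7,300)×180 + (7,300/2)×1.67 = £576.99 + £6,095.50 = £6,672.49.
Excess = £6,672.49 − £3,750.74 = £2,921.74.

Extra cost ≈ £2,922 per year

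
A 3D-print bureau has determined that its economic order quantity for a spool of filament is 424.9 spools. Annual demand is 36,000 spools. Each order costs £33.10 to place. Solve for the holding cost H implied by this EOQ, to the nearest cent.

H ≈ £13.20

Invert the EOQ relation Q*² = 2DS/H.
From Q* = √(2DS/H): H = 2DS / Q*² = 2 × 36,000 × 33.1 / 424.9² = 13.2004.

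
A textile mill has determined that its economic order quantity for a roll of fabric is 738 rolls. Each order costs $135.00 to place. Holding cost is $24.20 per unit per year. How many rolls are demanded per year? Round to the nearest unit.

D ≈ 48,816 rolls per year

The basic EOQ model gives Q* = √(2DS/H); rearrange for the unknown.
From Q* = √(2DS/H): D = Q*²H / (2S) = 738² × 24.2 / (2 × 135) = 48816.240.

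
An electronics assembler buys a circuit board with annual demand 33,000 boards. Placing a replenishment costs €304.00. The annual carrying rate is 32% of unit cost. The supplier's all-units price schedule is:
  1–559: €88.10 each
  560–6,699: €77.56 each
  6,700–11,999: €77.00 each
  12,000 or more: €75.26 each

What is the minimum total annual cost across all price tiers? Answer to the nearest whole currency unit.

Holding cost per unit per year at price C is H = 0.32·C.
For each price level, check whether its EOQ is feasible; otherwise the best quantity at that price is the breakpoint.
Tier 1 (€88.10): EOQ = 843.6 exceeds tier's upper bound 559, so this tier is dominated.
EOQ at €77.56 = 899.1 (feasible in tier 2): TC = 33,000×€77.56 + (33,000/899.1)×304 + (899.1/2)×0.32×€77.56 = €2,581,795.30.
EOQ at €77.00 = 902.4 < 6700, so use break Q=6700: TC = 33,000×€77.00 + (33,000/6700.0)×304 + (6700.0/2)×0.32×€77.00 = €2,625,041.31.
EOQ at €75.26 = 912.7 < 12000, so use break Q=12000: TC = 33,000×€75.26 + (33,000/12000.0)×304 + (12000.0/2)×0.32×€75.26 = €2,628,915.20.
Lowest total cost among the candidates is at Q = 899.1.

TC* ≈ €2,581,795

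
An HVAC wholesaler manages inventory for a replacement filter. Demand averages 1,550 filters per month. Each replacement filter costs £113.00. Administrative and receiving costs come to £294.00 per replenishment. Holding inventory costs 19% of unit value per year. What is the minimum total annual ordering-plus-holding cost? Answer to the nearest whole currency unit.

TC* ≈ £15,324

Annual demand D = 1,550 × 12 = 18,600.
Holding cost H = 0.19 × £113.00 = £21.4700 per unit per year.
Q* = √(2DS/H) = √(2 × 18,600 × 294 / 21.47) ≈ 713.72.
At the optimum the two cost components are equal, so total cost = 2·(Q*/2)H = Q*·H.
Minimum total = √(2DSH) = √(2 × 18,600 × 294 × 21.47) ≈ 15323.612.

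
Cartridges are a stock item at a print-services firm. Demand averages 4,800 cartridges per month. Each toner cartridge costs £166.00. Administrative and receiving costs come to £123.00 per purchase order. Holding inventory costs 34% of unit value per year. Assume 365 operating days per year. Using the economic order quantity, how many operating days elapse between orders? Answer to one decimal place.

Annual demand D = 4,800 × 12 = 57,600.
Holding cost H = 0.34 × £166.00 = £56.4400 per unit per year.
EOQ = √(2DS/H) = √(2 × 57,600 × 123 / 56.44) ≈ 501.05.
Cycle time = Q*/D × 365 = 501.05 / 57,600 × 365 ≈ 3.175 days.

T ≈ 3.2 days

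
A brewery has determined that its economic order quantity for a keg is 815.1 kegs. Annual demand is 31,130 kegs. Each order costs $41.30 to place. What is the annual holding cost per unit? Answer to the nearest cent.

H ≈ $3.87

Invert the EOQ relation Q*² = 2DS/H.
From Q* = √(2DS/H): H = 2DS / Q*² = 2 × 31,130 × 41.3 / 815.1² = 3.8702.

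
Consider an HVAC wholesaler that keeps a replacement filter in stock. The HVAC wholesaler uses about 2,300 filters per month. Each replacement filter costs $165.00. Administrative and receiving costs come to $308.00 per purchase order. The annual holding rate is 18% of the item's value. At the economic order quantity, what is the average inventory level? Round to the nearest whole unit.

Annual demand D = 2,300 × 12 = 27,600.
Holding cost H = 0.18 × $165.00 = $29.7000 per unit per year.
The optimal lot size = √(2DS/H) = √(2 × 27,600 × 308 / 29.7) ≈ 756.60.
Average inventory = Q*/2 ≈ 756.60 / 2 = 378.300.

Average inventory ≈ 378 filters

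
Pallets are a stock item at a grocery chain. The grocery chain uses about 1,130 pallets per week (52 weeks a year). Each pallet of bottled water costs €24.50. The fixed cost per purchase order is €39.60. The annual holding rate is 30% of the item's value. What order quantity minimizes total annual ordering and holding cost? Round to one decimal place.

Annual demand D = 1,130 × 52 = 58,760.
Holding cost H = 0.30 × €24.50 = €7.3500 per unit per year.
EOQ = √(2DS / H) = √(2 × 58,760 × 39.6 / 7.35).
= √(4,653,792 / 7.35) = √633,168.9796 ≈ 795.719.

Q* ≈ 795.7 pallets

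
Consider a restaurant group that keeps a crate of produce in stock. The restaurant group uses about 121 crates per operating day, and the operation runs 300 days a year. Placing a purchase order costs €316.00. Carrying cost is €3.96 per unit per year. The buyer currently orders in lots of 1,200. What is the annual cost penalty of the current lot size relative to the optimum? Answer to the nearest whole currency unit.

Annual demand D = 121 × 300 = 36,300.
EOQ = √(2DS/H) = √(2 × 36,300 × 316 / 3.96) ≈ 2406.93.
Cost at Q* = (D/Q*)S + (Q*/2)H = √(2DSH) ≈ €9,531.46.
Cost at Q = 1,200: (36,300/1,200)×316 + (1,200/2)×3.96 = €9,559.00 + €2,376.00 = €11,935.00.
Excess = €11,935.00 − €9,531.46 = €2,403.54.

Extra cost ≈ €2,404 per year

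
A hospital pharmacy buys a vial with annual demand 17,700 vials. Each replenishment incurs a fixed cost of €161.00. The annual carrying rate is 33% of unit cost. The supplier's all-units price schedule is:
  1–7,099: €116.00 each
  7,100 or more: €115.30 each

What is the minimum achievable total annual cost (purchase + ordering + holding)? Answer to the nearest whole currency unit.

TC* ≈ €2,067,971

Holding cost per unit per year at price C is H = 0.33·C.
For each price level, check whether its EOQ is feasible; otherwise the best quantity at that price is the breakpoint.
EOQ at €116.00 = 385.9 (feasible in tier 1): TC = 17,700×€116.00 + (17,700/385.9)×161 + (385.9/2)×0.33×€116.00 = €2,067,970.68.
EOQ at €115.30 = 387.0 < 7100, so use break Q=7100: TC = 17,700×€115.30 + (17,700/7100.0)×161 + (7100.0/2)×0.33×€115.30 = €2,176,285.32.
Lowest total cost among the candidates is at Q = 385.9.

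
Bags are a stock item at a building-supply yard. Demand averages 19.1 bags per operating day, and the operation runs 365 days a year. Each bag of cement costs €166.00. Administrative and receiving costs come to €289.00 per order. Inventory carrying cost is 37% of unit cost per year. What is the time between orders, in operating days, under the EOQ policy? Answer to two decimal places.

T ≈ 13.41 days

Annual demand D = 19.1 × 365 = 6,971.5.
Holding cost H = 0.37 × €166.00 = €61.4200 per unit per year.
Q* = √(2DS/H) = √(2 × 6,971.5 × 289 / 61.42) ≈ 256.14.
Cycle time = Q*/D × 365 = 256.14 / 6,971.5 × 365 ≈ 13.410 days.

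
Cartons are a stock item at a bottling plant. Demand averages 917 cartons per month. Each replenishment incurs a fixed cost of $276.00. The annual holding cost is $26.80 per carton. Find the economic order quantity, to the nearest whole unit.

Q* ≈ 476 cartons

Annual demand D = 917 × 12 = 11,004.
EOQ = √(2DS / H) = √(2 × 11,004 × 276 / 26.8).
= √(6,074,208 / 26.8) = √226,649.5522 ≈ 476.077.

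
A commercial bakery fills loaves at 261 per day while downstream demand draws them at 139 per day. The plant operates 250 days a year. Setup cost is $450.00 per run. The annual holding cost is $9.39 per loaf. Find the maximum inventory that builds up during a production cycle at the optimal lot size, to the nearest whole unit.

I_max ≈ 1,248 loaves

Annual demand D = 139 × 250 = 34,750.
Production build-up factor (1 − d/p) = 1 − 139/261 = 0.4674.
Q* = √(2DS / (H(1 − d/p))) = √(2 × 34,750 × 450 / (9.39 × 0.4674)).
= √(31,275,000 / 4.3892) ≈ 2669.354.
Maximum inventory = Q*(1 − d/p) = 2669.354 × 0.4674 ≈ 1247.744.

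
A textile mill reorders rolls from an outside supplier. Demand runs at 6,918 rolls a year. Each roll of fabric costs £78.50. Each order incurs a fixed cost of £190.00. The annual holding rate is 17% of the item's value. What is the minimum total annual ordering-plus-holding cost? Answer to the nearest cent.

TC* ≈ £5,923.00

Holding cost H = 0.17 × £78.50 = £13.3450 per unit per year.
EOQ = √(2DS/H) = √(2 × 6,918 × 190 / 13.345) ≈ 443.84.
At the optimum the two cost components are equal, so total cost = 2·(Q*/2)H = Q*·H.
Minimum total = √(2DSH) = √(2 × 6,918 × 190 × 13.345) ≈ 5922.995.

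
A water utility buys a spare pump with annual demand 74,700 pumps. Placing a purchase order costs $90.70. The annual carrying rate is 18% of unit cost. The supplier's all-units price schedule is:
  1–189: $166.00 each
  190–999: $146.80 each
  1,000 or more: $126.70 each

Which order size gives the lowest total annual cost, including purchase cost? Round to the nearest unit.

Q* ≈ 1,000 pumps

Holding cost per unit per year at price C is H = 0.18·C.
Evaluate total cost at each tier's feasible EOQ or, if the EOQ is below the tier, at the tier's minimum quantity.
Tier 1 ($166.00): EOQ = 673.4 exceeds tier's upper bound 189, so this tier is dominated.
EOQ at $146.80 = 716.1 (feasible in tier 2): TC = 74,700×$146.80 + (74,700/716.1)×90.7 + (716.1/2)×0.18×$146.80 = $10,984,882.49.
EOQ at $126.70 = 770.8 < 1000, so use break Q=1000: TC = 74,700×$126.70 + (74,700/1000.0)×90.7 + (1000.0/2)×0.18×$126.70 = $9,482,668.29.
Lowest total cost is $9,482,668.29 at Q = 1000.0.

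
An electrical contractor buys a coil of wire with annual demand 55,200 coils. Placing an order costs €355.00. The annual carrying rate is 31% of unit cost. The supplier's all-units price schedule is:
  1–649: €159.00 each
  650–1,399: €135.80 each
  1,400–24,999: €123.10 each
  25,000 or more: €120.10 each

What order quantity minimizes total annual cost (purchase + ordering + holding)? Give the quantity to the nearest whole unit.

Q* ≈ 1,400 coils

Holding cost per unit per year at price C is H = 0.31·C.
For each price level, check whether its EOQ is feasible; otherwise the best quantity at that price is the breakpoint.
Tier 1 (€159.00): EOQ = 891.7 exceeds tier's upper bound 649, so this tier is dominated.
EOQ at €135.80 = 964.9 (feasible in tier 2): TC = 55,200×€135.80 + (55,200/964.9)×355 + (964.9/2)×0.31×€135.80 = €7,536,779.02.
EOQ at €123.10 = 1013.4 < 1400, so use break Q=1400: TC = 55,200×€123.10 + (55,200/1400.0)×355 + (1400.0/2)×0.31×€123.10 = €6,835,829.84.
EOQ at €120.10 = 1026.0 < 25000, so use break Q=25000: TC = 55,200×€120.10 + (55,200/25000.0)×355 + (25000.0/2)×0.31×€120.10 = €7,095,691.34.
Lowest total cost is €6,835,829.84 at Q = 1400.0.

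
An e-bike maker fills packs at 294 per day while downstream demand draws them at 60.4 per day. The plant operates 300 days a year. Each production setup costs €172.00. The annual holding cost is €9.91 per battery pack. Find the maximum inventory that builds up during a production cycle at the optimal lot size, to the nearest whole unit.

Annual demand D = 60.4 × 300 = 18,120.
Production build-up factor (1 − d/p) = 1 − 60.4/294 = 0.7946.
Q* = √(2DS / (H(1 − d/p))) = √(2 × 18,120 × 172 / (9.91 × 0.7946)).
= √(6,233,280 / 7.8741) ≈ 889.731.
Maximum inventory = Q*(1 − d/p) = 889.731 × 0.7946 ≈ 706.943.

I_max ≈ 707 packs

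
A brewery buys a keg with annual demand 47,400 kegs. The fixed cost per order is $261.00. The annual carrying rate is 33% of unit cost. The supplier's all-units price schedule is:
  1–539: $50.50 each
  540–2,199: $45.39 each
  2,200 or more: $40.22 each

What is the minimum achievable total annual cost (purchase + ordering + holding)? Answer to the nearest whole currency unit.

Holding cost per unit per year at price C is H = 0.33·C.
For each price level, check whether its EOQ is feasible; otherwise the best quantity at that price is the breakpoint.
Tier 1 ($50.50): EOQ = 1218.5 exceeds tier's upper bound 539, so this tier is dominated.
EOQ at $45.39 = 1285.2 (feasible in tier 2): TC = 47,400×$45.39 + (47,400/1285.2)×261 + (1285.2/2)×0.33×$45.39 = $2,170,737.36.
EOQ at $40.22 = 1365.4 < 2200, so use break Q=2200: TC = 47,400×$40.22 + (47,400/2200.0)×261 + (2200.0/2)×0.33×$40.22 = $1,926,651.22.
Lowest total cost among the candidates is at Q = 2200.0.

TC* ≈ $1,926,651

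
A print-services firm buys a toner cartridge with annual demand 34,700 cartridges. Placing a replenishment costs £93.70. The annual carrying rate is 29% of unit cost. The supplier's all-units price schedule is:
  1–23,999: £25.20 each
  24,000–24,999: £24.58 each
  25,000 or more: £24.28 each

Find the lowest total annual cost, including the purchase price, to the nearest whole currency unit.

Holding cost per unit per year at price C is H = 0.29·C.
Candidates are each tier's EOQ (if it falls in that tier) and each price-break quantity.
EOQ at £25.20 = 943.3 (feasible in tier 1): TC = 34,700×£25.20 + (34,700/943.3)×93.7 + (943.3/2)×0.29×£25.20 = £881,333.64.
EOQ at £24.58 = 955.1 < 24000, so use break Q=24000: TC = 34,700×£24.58 + (34,700/24000.0)×93.7 + (24000.0/2)×0.29×£24.58 = £938,599.87.
EOQ at £24.28 = 961.0 < 25000, so use break Q=25000: TC = 34,700×£24.28 + (34,700/25000.0)×93.7 + (25000.0/2)×0.29×£24.28 = £930,661.06.
Lowest total cost among the candidates is at Q = 943.3.

TC* ≈ £881,334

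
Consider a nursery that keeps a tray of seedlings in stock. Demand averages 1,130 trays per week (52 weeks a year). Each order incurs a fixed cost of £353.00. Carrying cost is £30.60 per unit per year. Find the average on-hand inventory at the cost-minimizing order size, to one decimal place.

Average inventory ≈ 582.2 trays

Annual demand D = 1,130 × 52 = 58,760.
EOQ = √(2DS/H) = √(2 × 58,760 × 353 / 30.6) ≈ 1164.35.
Average inventory = Q*/2 ≈ 1164.35 / 2 = 582.174.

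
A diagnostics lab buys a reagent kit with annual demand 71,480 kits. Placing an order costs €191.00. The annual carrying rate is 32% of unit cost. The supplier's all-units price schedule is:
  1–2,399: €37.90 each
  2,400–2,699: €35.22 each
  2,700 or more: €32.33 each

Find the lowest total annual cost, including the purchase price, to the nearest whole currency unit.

Holding cost per unit per year at price C is H = 0.32·C.
For each price level, check whether its EOQ is feasible; otherwise the best quantity at that price is the breakpoint.
EOQ at €37.90 = 1500.5 (feasible in tier 1): TC = 71,480×€37.90 + (71,480/1500.5)×191 + (1500.5/2)×0.32×€37.90 = €2,727,289.79.
EOQ at €35.22 = 1556.5 < 2400, so use break Q=2400: TC = 71,480×€35.22 + (71,480/2400.0)×191 + (2400.0/2)×0.32×€35.22 = €2,536,738.70.
EOQ at €32.33 = 1624.6 < 2700, so use break Q=2700: TC = 71,480×€32.33 + (71,480/2700.0)×191 + (2700.0/2)×0.32×€32.33 = €2,329,971.51.
Lowest total cost among the candidates is at Q = 2700.0.

TC* ≈ €2,329,972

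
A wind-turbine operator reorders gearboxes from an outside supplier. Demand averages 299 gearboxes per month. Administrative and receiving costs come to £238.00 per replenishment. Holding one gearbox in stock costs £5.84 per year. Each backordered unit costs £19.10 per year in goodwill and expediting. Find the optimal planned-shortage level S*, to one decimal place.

S* ≈ 144.7 gearboxes

Annual demand D = 299 × 12 = 3,588.
With planned backorders, Q* = √(2DS/H) · √((H+B)/B).
√(2DS/H) = √(2 × 3,588 × 238 / 5.84) = 540.783.
√((H+B)/B) = √((5.84+19.1)/19.1) = 1.1427.
Q* ≈ 617.952.
S* = Q* · H/(H+B) = 617.952 × 5.84/24.94 ≈ 144.701.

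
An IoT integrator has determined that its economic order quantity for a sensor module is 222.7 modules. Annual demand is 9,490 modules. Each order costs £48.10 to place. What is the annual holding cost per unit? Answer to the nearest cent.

H ≈ £18.41

Squaring Q* = √(2DS/H) gives Q*² = 2DS/H.
From Q* = √(2DS/H): H = 2DS / Q*² = 2 × 9,490 × 48.1 / 222.7² = 18.4078.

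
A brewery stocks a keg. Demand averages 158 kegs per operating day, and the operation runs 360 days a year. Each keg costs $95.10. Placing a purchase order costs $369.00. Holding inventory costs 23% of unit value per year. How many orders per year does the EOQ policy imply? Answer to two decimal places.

N ≈ 41.06 orders per year

Annual demand D = 158 × 360 = 56,880.
Holding cost H = 0.23 × $95.10 = $21.8730 per unit per year.
EOQ = √(2DS/H) = √(2 × 56,880 × 369 / 21.873) ≈ 1385.33.
Orders per year = D / Q* = 56,880 / 1385.33 ≈ 41.059.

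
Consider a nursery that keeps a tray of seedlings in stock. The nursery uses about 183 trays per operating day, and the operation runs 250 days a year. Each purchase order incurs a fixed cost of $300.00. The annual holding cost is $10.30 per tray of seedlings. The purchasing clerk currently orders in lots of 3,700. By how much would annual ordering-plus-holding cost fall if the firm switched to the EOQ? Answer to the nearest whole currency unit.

Annual demand D = 183 × 250 = 45,750.
EOQ = √(2DS/H) = √(2 × 45,750 × 300 / 10.3) ≈ 1632.50.
Cost at Q* = (D/Q*)S + (Q*/2)H = √(2DSH) ≈ $16,814.73.
Cost at Q = 3,700: (45,750/3,700)×300 + (3,700/2)×10.3 = $3,709.46 + $19,055.00 = $22,764.46.
Excess = $22,764.46 − $16,814.73 = $5,949.73.

Extra cost ≈ $5,950 per year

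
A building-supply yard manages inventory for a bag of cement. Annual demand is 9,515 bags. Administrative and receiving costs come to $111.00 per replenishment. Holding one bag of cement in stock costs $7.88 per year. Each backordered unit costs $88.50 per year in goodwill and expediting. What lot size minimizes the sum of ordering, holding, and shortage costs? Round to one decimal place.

With planned backorders, Q* = √(2DS/H) · √((H+B)/B).
√(2DS/H) = √(2 × 9,515 × 111 / 7.88) = 517.747.
√((H+B)/B) = √((7.88+88.5)/88.5) = 1.0436.
Q* ≈ 540.306.

Q* ≈ 540.3 bags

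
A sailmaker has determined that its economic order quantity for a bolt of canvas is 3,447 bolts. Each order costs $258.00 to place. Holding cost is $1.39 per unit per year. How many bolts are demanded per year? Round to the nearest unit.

D ≈ 32,007 bolts per year

Squaring Q* = √(2DS/H) gives Q*² = 2DS/H.
From Q* = √(2DS/H): D = Q*²H / (2S) = 3,447² × 1.39 / (2 × 258) = 32007.199.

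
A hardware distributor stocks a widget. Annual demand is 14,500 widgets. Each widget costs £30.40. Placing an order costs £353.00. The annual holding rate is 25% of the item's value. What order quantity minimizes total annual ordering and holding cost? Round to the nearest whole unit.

Holding cost H = 0.25 × £30.40 = £7.6000 per unit per year.
EOQ = √(2DS / H) = √(2 × 14,500 × 353 / 7.6).
= √(10,237,000 / 7.6) = √1,346,973.6842 ≈ 1160.592.

Q* ≈ 1,161 widgets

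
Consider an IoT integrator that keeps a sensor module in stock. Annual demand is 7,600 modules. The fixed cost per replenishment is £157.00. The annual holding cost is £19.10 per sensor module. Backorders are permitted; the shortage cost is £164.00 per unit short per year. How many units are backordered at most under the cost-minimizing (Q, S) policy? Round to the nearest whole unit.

With planned backorders, Q* = √(2DS/H) · √((H+B)/B).
√(2DS/H) = √(2 × 7,600 × 157 / 19.1) = 353.472.
√((H+B)/B) = √((19.1+164)/164) = 1.0566.
Q* ≈ 373.488.
S* = Q* · H/(H+B) = 373.488 × 19.1/183.1 ≈ 38.960.

S* ≈ 39 modules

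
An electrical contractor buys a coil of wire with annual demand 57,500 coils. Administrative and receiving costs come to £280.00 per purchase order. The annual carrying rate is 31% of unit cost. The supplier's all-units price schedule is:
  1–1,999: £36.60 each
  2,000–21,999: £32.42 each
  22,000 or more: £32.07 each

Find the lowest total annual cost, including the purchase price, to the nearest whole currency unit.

Holding cost per unit per year at price C is H = 0.31·C.
For each price level, check whether its EOQ is feasible; otherwise the best quantity at that price is the breakpoint.
EOQ at £36.60 = 1684.6 (feasible in tier 1): TC = 57,500×£36.60 + (57,500/1684.6)×280 + (1684.6/2)×0.31×£36.60 = £2,123,613.90.
EOQ at £32.42 = 1789.9 < 2000, so use break Q=2000: TC = 57,500×£32.42 + (57,500/2000.0)×280 + (2000.0/2)×0.31×£32.42 = £1,882,250.20.
EOQ at £32.07 = 1799.7 < 22000, so use break Q=22000: TC = 57,500×£32.07 + (57,500/22000.0)×280 + (22000.0/2)×0.31×£32.07 = £1,954,115.52.
Lowest total cost among the candidates is at Q = 2000.0.

TC* ≈ £1,882,250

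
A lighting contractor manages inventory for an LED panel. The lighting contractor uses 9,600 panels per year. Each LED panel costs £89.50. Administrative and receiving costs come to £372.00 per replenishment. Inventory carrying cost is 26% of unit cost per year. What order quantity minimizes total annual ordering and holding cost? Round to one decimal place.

Q* ≈ 554.0 panels

Holding cost H = 0.26 × £89.50 = £23.2700 per unit per year.
EOQ = √(2DS / H) = √(2 × 9,600 × 372 / 23.27).
= √(7,142,400 / 23.27) = √306,935.9691 ≈ 554.018.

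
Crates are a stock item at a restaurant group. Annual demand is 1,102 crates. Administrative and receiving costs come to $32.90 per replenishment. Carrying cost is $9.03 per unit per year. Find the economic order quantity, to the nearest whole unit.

Q* ≈ 90 crates

EOQ = √(2DS / H) = √(2 × 1,102 × 32.9 / 9.03).
= √(72,511.6 / 9.03) = √8,030.0775 ≈ 89.611.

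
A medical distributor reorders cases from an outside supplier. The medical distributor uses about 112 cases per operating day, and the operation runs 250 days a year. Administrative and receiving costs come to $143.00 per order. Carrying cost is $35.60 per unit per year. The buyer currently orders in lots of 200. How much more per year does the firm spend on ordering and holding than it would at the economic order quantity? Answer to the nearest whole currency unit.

Annual demand D = 112 × 250 = 28,000.
EOQ = √(2DS/H) = √(2 × 28,000 × 143 / 35.6) ≈ 474.28.
Cost at Q* = (D/Q*)S + (Q*/2)H = √(2DSH) ≈ $16,884.45.
Cost at Q = 200: (28,000/200)×143 + (200/2)×35.6 = $20,020.00 + $3,560.00 = $23,580.00.
Excess = $23,580.00 − $16,884.45 = $6,695.55.

Extra cost ≈ $6,696 per year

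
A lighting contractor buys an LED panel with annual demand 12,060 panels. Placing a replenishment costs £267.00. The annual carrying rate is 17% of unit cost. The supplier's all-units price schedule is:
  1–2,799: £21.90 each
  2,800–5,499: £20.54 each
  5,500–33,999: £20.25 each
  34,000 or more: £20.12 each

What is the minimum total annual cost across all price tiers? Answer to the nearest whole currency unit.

Holding cost per unit per year at price C is H = 0.17·C.
For each price level, check whether its EOQ is feasible; otherwise the best quantity at that price is the breakpoint.
EOQ at £21.90 = 1315.2 (feasible in tier 1): TC = 12,060×£21.90 + (12,060/1315.2)×267 + (1315.2/2)×0.17×£21.90 = £269,010.56.
EOQ at £20.54 = 1358.1 < 2800, so use break Q=2800: TC = 12,060×£20.54 + (12,060/2800.0)×267 + (2800.0/2)×0.17×£20.54 = £253,750.93.
EOQ at £20.25 = 1367.8 < 5500, so use break Q=5500: TC = 12,060×£20.25 + (12,060/5500.0)×267 + (5500.0/2)×0.17×£20.25 = £254,267.33.
EOQ at £20.12 = 1372.2 < 34000, so use break Q=34000: TC = 12,060×£20.12 + (12,060/34000.0)×267 + (34000.0/2)×0.17×£20.12 = £300,888.71.
Lowest total cost among the candidates is at Q = 2800.0.

TC* ≈ £253,751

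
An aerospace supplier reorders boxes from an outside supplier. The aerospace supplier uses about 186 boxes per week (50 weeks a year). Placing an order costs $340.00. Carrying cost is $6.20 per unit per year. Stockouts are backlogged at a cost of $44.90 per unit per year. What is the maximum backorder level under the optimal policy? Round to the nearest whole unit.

Annual demand D = 186 × 50 = 9,300.
With planned backorders, Q* = √(2DS/H) · √((H+B)/B).
√(2DS/H) = √(2 × 9,300 × 340 / 6.2) = 1009.950.
√((H+B)/B) = √((6.2+44.9)/44.9) = 1.0668.
Q* ≈ 1077.426.
S* = Q* · H/(H+B) = 1077.426 × 6.2/51.1 ≈ 130.725.

S* ≈ 131 boxes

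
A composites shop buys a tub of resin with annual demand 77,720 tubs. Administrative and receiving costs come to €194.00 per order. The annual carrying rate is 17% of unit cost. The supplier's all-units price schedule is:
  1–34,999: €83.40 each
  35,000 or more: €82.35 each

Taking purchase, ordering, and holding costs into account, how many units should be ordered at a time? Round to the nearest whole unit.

Holding cost per unit per year at price C is H = 0.17·C.
Evaluate total cost at each tier's feasible EOQ or, if the EOQ is below the tier, at the tier's minimum quantity.
EOQ at €83.40 = 1458.4 (feasible in tier 1): TC = 77,720×€83.40 + (77,720/1458.4)×194 + (1458.4/2)×0.17×€83.40 = €6,502,525.11.
EOQ at €82.35 = 1467.7 < 35000, so use break Q=35000: TC = 77,720×€82.35 + (77,720/35000.0)×194 + (35000.0/2)×0.17×€82.35 = €6,645,664.04.
Lowest total cost is €6,502,525.11 at Q = 1458.4.

Q* ≈ 1,458 tubs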